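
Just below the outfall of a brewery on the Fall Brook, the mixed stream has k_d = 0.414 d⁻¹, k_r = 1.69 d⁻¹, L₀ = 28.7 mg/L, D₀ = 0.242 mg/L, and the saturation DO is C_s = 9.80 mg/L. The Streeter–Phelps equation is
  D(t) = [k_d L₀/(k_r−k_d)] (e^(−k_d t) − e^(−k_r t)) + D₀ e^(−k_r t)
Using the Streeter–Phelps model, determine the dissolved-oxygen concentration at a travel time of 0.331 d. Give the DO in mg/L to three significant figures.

k_d L₀/(k_r−k_d) = 0.414×28.7/(1.69−0.414) = 11.88/1.276 = 9.312 mg/L.
e^(−k_d t) = e^(−0.414×0.3310) = 0.8719; e^(−k_r t) = e^(−1.69×0.3310) = 0.5716.
D = 9.312 × (0.8719 − 0.5716) + 0.242 × 0.5716 = 2.797 + 0.1383 = 2.935 mg/L.
DO = C_s − D = 9.80 − 2.935 = 6.865 mg/L.

DO ≈ 6.86 mg/L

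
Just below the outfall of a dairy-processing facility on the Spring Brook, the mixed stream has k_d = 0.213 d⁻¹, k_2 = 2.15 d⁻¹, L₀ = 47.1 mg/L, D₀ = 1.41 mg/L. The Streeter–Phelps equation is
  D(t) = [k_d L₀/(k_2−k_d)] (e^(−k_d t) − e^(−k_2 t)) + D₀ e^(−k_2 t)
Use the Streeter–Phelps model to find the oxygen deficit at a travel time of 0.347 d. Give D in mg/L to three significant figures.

k_d L₀/(k_2−k_d) = 0.213×47.1/(2.15−0.213) = 10.03/1.937 = 5.179 mg/L.
e^(−k_d t) = e^(−0.213×0.3470) = 0.9288; e^(−k_2 t) = e^(−2.15×0.3470) = 0.4742.
D = 5.179 × (0.9288 − 0.4742) + 1.41 × 0.4742 = 2.354 + 0.6687 = 3.023 mg/L.

D ≈ 3.02 mg/L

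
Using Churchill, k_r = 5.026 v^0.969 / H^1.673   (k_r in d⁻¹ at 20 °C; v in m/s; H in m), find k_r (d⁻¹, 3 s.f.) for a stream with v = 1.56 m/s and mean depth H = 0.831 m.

k_r ≈ 10.5 d⁻¹

k_r = 5.026 × 1.56^0.969 / 0.831^1.673 = 5.026 × 1.539 / 0.7337 = 10.54 d⁻¹.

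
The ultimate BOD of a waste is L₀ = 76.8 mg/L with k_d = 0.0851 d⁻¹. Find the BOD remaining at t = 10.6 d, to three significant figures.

L ≈ 31.2 mg/L

L_t = L₀ e^(−k_d t) = 76.8 × e^(−0.0851×10.6) = 76.8 × 0.4057 = 31.16 mg/L.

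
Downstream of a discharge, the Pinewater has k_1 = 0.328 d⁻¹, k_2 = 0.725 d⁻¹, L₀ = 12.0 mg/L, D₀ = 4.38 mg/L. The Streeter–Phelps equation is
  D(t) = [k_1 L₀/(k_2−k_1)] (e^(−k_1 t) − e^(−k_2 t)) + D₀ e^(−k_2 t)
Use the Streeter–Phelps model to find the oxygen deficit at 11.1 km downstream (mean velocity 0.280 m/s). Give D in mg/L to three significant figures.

Travel time t = x/v = 11.1 km / (0.280 m/s) = 11100 m / 0.280 m/s = 39640 s = 0.4588 d.
k_1 L₀/(k_2−k_1) = 0.328×12.0/(0.725−0.328) = 3.936/0.3970 = 9.914 mg/L.
e^(−k_1 t) = e^(−0.328×0.4588) = 0.8603; e^(−k_2 t) = e^(−0.725×0.4588) = 0.7170.
D = 9.914 × (0.8603 − 0.7170) + 4.38 × 0.7170 = 1.420 + 3.141 = 4.561 mg/L.

D ≈ 4.56 mg/L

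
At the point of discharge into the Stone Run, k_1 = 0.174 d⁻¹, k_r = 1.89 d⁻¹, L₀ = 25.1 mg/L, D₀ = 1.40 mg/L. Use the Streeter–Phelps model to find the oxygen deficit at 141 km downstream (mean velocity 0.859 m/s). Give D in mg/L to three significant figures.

D ≈ 1.80 mg/L

Travel time t = x/v = 141 km / (0.859 m/s) = 141000 m / 0.859 m/s = 164100 s = 1.900 d.
k_1 L₀/(k_r−k_1) = 0.174×25.1/(1.89−0.174) = 4.367/1.716 = 2.545 mg/L.
e^(−k_1 t) = e^(−0.174×1.900) = 0.7185; e^(−k_r t) = e^(−1.89×1.900) = 0.02758.
D = 2.545 × (0.7185 − 0.02758) + 1.40 × 0.02758 = 1.759 + 0.03861 = 1.797 mg/L.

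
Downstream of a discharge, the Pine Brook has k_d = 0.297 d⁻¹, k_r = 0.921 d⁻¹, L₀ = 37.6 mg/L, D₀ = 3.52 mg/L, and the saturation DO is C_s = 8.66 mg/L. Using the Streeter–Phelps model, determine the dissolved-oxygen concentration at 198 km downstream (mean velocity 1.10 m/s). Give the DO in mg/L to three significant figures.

Travel time t = x/v = 198 km / (1.10 m/s) = 198000 m / 1.10 m/s = 180000 s = 2.083 d.
k_d L₀/(k_r−k_d) = 0.297×37.6/(0.921−0.297) = 11.17/0.6240 = 17.90 mg/L.
e^(−k_d t) = e^(−0.297×2.083) = 0.5386; e^(−k_r t) = e^(−0.921×2.083) = 0.1468.
D = 17.90 × (0.5386 − 0.1468) + 3.52 × 0.1468 = 7.012 + 0.5167 = 7.529 mg/L.
DO = C_s − D = 8.66 − 7.529 = 1.131 mg/L.

DO ≈ 1.13 mg/L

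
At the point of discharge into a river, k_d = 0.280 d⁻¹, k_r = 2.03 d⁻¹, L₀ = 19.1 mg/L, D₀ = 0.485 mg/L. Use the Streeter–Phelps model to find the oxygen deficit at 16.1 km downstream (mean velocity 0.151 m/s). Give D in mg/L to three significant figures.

D ≈ 1.95 mg/L

Travel time t = x/v = 16.1 km / (0.151 m/s) = 16100 m / 0.151 m/s = 106600 s = 1.234 d.
k_d L₀/(k_r−k_d) = 0.280×19.1/(2.03−0.280) = 5.348/1.750 = 3.056 mg/L.
e^(−k_d t) = e^(−0.280×1.234) = 0.7078; e^(−k_r t) = e^(−2.03×1.234) = 0.08166.
D = 3.056 × (0.7078 − 0.08166) + 0.485 × 0.08166 = 1.914 + 0.03961 = 1.953 mg/L.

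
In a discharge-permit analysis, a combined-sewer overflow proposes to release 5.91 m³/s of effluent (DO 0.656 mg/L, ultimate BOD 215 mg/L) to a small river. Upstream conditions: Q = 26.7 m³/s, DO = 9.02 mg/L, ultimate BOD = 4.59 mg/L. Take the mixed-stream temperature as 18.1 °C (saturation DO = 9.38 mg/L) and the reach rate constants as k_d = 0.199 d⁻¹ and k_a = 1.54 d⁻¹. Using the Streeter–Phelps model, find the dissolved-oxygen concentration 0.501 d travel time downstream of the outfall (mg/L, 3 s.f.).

DO ≈ 5.71 mg/L

Mixed DO = (26.7×9.02 + 5.91×0.656)/(26.7+5.91) = 244.7/32.61 = 7.504 mg/L.
Mixed L₀ = (26.7×4.59 + 5.91×215)/(32.61) = 1393/32.61 = 42.72 mg/L.
Initial deficit D₀ = C_s − DO₀ = 9.38 − 7.504 = 1.876 mg/L.
D(0.501) = [0.199×42.72/(1.54−0.199)](e^(−0.199×0.501) − e^(−1.54×0.501)) + 1.876 e^(−1.54×0.501)
= 6.340 × (0.9051 − 0.4623) + 1.876 × 0.4623 = 3.675 mg/L.
DO = 9.38 − 3.675 = 5.705 mg/L.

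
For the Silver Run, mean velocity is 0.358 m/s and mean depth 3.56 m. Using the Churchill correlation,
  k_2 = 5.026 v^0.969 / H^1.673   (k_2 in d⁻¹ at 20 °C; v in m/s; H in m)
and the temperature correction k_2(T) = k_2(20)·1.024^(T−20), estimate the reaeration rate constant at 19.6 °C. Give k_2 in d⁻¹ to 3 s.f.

k_2(20) = 5.026 × 0.358^0.969 / 3.56^1.673 = 5.026 × 0.3696 / 8.367 = 0.2220 d⁻¹.
k_2(19.6) = 0.2220 × 1.024^(19.6−20) = 0.2220 × 0.9906 = 0.2199 d⁻¹.

k_2 ≈ 0.220 d⁻¹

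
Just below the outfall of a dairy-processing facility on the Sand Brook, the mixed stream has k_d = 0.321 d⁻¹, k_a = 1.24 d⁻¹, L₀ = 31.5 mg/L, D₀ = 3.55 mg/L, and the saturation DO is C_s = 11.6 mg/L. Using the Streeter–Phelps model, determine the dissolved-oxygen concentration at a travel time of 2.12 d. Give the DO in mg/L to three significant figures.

k_d L₀/(k_a−k_d) = 0.321×31.5/(1.24−0.321) = 10.11/0.9190 = 11.00 mg/L.
e^(−k_d t) = e^(−0.321×2.120) = 0.5064; e^(−k_a t) = e^(−1.24×2.120) = 0.07217.
D = 11.00 × (0.5064 − 0.07217) + 3.55 × 0.07217 = 4.777 + 0.2562 = 5.033 mg/L.
DO = C_s − D = 11.6 − 5.033 = 6.567 mg/L.

DO ≈ 6.57 mg/L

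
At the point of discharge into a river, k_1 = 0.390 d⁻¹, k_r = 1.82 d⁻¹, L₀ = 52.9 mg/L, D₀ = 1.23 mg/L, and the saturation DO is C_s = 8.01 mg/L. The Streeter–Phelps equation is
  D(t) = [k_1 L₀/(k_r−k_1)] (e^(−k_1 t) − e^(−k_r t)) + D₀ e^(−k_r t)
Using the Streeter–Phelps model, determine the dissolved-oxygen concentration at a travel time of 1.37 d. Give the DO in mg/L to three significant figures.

k_1 L₀/(k_r−k_1) = 0.390×52.9/(1.82−0.390) = 20.63/1.430 = 14.43 mg/L.
e^(−k_1 t) = e^(−0.390×1.370) = 0.5861; e^(−k_r t) = e^(−1.82×1.370) = 0.08263.
D = 14.43 × (0.5861 − 0.08263) + 1.23 × 0.08263 = 7.263 + 0.1016 = 7.365 mg/L.
DO = C_s − D = 8.01 − 7.365 = 0.6449 mg/L.

DO ≈ 0.645 mg/L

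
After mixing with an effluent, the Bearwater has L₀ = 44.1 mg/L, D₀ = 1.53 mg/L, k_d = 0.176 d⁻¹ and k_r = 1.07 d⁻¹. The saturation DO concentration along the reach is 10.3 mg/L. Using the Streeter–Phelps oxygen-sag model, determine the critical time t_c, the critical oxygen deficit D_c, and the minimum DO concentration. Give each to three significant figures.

t_c ≈ 1.80 d; D_c ≈ 5.28 mg/L; min DO ≈ 5.02 mg/L

With k_r/k_d = 6.080 and 1 − D₀(k_r−k_d)/(k_d L₀) = 0.8238,
t_c = ln(6.080 × 0.8238) / (1.07 − 0.176) = ln(5.008) / 0.8940 = 1.611/0.8940 = 1.802 d.
D_c = (k_d/k_r) L₀ e^(−k_d t_c) = (0.176/1.07) × 44.1 × e^(−0.176×1.802) = 0.1645 × 44.1 × 0.7282 = 5.282 mg/L.
Minimum DO = C_s − D_c = 10.3 − 5.282 = 5.018 mg/L.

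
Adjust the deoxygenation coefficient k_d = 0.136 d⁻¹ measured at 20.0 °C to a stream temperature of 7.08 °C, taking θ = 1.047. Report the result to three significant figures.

k_d ≈ 0.0751 d⁻¹

k_d(T₂) = k_d(T₁) · θ^(T₂−T₁) = 0.136 × 1.047^(7.08−20.0)
= 0.136 × 1.047^-12.9 = 0.136 × 0.5524 = 0.07513 d⁻¹.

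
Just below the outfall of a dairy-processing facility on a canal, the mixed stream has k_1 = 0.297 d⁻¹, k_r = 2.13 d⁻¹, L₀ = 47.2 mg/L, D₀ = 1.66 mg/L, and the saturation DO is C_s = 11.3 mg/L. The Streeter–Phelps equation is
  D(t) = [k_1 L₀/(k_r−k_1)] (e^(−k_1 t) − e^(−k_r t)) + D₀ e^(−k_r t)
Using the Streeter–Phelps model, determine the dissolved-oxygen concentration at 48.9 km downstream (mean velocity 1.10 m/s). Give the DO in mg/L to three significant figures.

DO ≈ 6.74 mg/L

Travel time t = x/v = 48.9 km / (1.10 m/s) = 48900 m / 1.10 m/s = 44450 s = 0.5145 d.
k_1 L₀/(k_r−k_1) = 0.297×47.2/(2.13−0.297) = 14.02/1.833 = 7.648 mg/L.
e^(−k_1 t) = e^(−0.297×0.5145) = 0.8583; e^(−k_r t) = e^(−2.13×0.5145) = 0.3342.
D = 7.648 × (0.8583 − 0.3342) + 1.66 × 0.3342 = 4.008 + 0.5548 = 4.563 mg/L.
DO = C_s − D = 11.3 − 4.563 = 6.737 mg/L.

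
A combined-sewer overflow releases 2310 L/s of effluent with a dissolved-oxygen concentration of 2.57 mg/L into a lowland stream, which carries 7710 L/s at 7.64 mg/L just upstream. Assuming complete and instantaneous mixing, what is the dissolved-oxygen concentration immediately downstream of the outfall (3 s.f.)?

Flow-weighted mixing: C = (Q_r C_r + Q_w C_w)/(Q_r + Q_w)
= (7710×7.64 + 2310×2.57)/(7710 + 2310) = 64840/10020 = 6.471 mg/L.

6.47 mg/L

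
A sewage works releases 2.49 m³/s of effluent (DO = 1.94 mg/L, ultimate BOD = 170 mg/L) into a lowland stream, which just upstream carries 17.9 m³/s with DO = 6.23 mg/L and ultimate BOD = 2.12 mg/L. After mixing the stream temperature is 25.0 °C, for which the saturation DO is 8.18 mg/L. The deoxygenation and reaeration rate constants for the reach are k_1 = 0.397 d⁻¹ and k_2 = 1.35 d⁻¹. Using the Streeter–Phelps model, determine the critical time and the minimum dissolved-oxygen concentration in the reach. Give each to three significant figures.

t_c ≈ 0.965 d; minimum DO ≈ 3.64 mg/L

Mixed DO = (17.9×6.23 + 2.49×1.94)/(17.9+2.49) = 116.3/20.39 = 5.706 mg/L.
Mixed L₀ = (17.9×2.12 + 2.49×170)/(20.39) = 461.2/20.39 = 22.62 mg/L.
Initial deficit D₀ = C_s − DO₀ = 8.18 − 5.706 = 2.474 mg/L.
t_c = (1/0.9530) ln[(1.35/0.397)(1 − 2.474×0.9530/(0.397×22.62))] = 1.049 × ln(2.508) = 0.9647 d.
D_c = (0.397/1.35) × 22.62 × e^(−0.397×0.9647) = 0.2941 × 22.62 × 0.6818 = 4.536 mg/L.
Minimum DO = 8.18 − 4.536 = 3.644 mg/L.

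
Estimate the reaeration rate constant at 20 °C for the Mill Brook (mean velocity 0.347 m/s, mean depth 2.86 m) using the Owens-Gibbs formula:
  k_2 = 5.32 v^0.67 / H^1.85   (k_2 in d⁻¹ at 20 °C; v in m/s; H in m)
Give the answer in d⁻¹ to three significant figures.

k_2 ≈ 0.375 d⁻¹

k_2 = 5.32 × 0.347^0.67 / 2.86^1.85 = 5.32 × 0.4921 / 6.987 = 0.3747 d⁻¹.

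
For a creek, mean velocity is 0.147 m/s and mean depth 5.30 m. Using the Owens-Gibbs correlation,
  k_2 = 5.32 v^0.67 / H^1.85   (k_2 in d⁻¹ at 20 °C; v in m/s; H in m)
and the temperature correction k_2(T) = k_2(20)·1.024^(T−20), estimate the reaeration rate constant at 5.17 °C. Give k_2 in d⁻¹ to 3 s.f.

k_2 ≈ 0.0474 d⁻¹

k_2(20) = 5.32 × 0.147^0.67 / 5.30^1.85 = 5.32 × 0.2768 / 21.87 = 0.06731 d⁻¹.
k_2(5.17) = 0.06731 × 1.024^(5.17−20) = 0.06731 × 0.7035 = 0.04735 d⁻¹.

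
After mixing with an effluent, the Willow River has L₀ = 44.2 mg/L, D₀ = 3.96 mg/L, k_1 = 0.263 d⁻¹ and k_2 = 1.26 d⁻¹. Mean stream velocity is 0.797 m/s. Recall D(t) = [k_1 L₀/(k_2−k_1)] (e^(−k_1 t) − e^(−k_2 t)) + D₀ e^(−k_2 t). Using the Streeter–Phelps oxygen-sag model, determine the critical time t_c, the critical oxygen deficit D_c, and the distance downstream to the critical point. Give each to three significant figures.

t_c = [1/(k_2−k_1)] ln[(k_2/k_1)(1 − D₀(k_2−k_1)/(k_1 L₀))]
= [1/(1.26−0.263)] ln[(1.26/0.263)(1 − 3.96×0.9970/(0.263×44.2))]
= (1/0.9970) ln[4.791 × 0.6604] = 1.003 × ln(3.164) = 1.003 × 1.152 = 1.155 d.
L(t_c) = L₀ e^(−k_1 t_c) = 44.2 × 0.7380 = 32.62 mg/L, and at the critical point k_2 D_c = k_1 L, so D_c = (0.263/1.26) × 32.62 = 6.809 mg/L.
x_c = v t_c = 0.797 m/s × 1.155 d × 86400 s/d = 79550 m ≈ 79.5 km.

t_c ≈ 1.16 d; D_c ≈ 6.81 mg/L; x_c ≈ 79.5 km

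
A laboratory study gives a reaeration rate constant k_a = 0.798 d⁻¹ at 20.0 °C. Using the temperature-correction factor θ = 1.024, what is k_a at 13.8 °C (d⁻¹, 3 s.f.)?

k_a ≈ 0.689 d⁻¹

k_a(T₂) = k_a(T₁) · θ^(T₂−T₁) = 0.798 × 1.024^(13.8−20.0)
= 0.798 × 1.024^-6.20 = 0.798 × 0.8633 = 0.6889 d⁻¹.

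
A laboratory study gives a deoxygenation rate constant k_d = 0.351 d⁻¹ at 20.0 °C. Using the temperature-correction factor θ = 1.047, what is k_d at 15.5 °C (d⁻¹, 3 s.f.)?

k_d ≈ 0.285 d⁻¹

k_d(T₂) = k_d(T₁) · θ^(T₂−T₁) = 0.351 × 1.047^(15.5−20.0)
= 0.351 × 1.047^-4.50 = 0.351 × 0.8133 = 0.2855 d⁻¹.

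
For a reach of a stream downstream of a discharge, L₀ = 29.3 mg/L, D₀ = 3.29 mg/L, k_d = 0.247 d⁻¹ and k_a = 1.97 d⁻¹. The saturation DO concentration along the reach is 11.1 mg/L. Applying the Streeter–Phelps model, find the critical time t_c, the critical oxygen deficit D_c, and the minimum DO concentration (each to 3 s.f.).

With k_a/k_d = 7.976 and 1 − D₀(k_a−k_d)/(k_d L₀) = 0.2167,
t_c = ln(7.976 × 0.2167) / (1.97 − 0.247) = ln(1.729) / 1.723 = 0.5473/1.723 = 0.3176 d.
L(t_c) = L₀ e^(−k_d t_c) = 29.3 × 0.9245 = 27.09 mg/L, and at the critical point k_a D_c = k_d L, so D_c = (0.247/1.97) × 27.09 = 3.396 mg/L.
Minimum DO = C_s − D_c = 11.1 − 3.396 = 7.704 mg/L.

t_c ≈ 0.318 d; D_c ≈ 3.40 mg/L; min DO ≈ 7.70 mg/L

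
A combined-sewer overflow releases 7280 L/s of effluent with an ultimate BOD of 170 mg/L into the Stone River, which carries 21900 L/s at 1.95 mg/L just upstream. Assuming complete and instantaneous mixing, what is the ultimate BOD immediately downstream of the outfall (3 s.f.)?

Flow-weighted mixing: C = (Q_r C_r + Q_w C_w)/(Q_r + Q_w)
= (21900×1.95 + 7280×170)/(21900 + 7280) = 1.280×10^6/29180 = 43.88 mg/L.

43.9 mg/L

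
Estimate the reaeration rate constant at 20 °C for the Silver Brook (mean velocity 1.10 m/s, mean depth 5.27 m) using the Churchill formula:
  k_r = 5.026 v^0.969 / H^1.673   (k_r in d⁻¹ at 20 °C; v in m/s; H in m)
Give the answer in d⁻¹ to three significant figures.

k_r = 5.026 × 1.10^0.969 / 5.27^1.673 = 5.026 × 1.097 / 16.13 = 0.3418 d⁻¹.

k_r ≈ 0.342 d⁻¹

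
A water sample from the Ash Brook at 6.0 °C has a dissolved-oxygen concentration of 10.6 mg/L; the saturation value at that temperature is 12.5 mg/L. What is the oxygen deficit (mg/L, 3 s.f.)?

D = C_s − C = 12.5 − 10.6 = 1.90 mg/L.

D ≈ 1.90 mg/L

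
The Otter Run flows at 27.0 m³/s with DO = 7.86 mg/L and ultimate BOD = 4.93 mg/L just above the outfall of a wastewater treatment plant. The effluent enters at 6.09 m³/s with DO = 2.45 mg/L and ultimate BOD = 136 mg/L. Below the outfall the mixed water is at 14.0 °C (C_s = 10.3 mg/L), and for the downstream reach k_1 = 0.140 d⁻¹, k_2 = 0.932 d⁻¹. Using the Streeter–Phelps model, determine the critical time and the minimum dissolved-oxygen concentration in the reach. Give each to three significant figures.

Mixed DO = (27.0×7.86 + 6.09×2.45)/(27.0+6.09) = 227.1/33.09 = 6.864 mg/L.
Mixed L₀ = (27.0×4.93 + 6.09×136)/(33.09) = 961.4/33.09 = 29.05 mg/L.
Initial deficit D₀ = C_s − DO₀ = 10.3 − 6.864 = 3.436 mg/L.
t_c = (1/0.7920) ln[(0.932/0.140)(1 − 3.436×0.7920/(0.140×29.05))] = 1.263 × ln(2.204) = 0.9976 d.
D_c = (0.140/0.932) × 29.05 × e^(−0.140×0.9976) = 0.1502 × 29.05 × 0.8697 = 3.795 mg/L.
Minimum DO = 10.3 − 3.795 = 6.505 mg/L.

t_c ≈ 0.998 d; minimum DO ≈ 6.50 mg/L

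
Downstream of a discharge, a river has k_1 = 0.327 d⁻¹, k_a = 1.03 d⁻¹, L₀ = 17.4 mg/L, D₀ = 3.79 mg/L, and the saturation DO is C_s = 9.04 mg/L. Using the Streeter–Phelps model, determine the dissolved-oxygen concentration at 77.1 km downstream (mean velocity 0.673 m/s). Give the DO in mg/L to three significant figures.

Travel time t = x/v = 77.1 km / (0.673 m/s) = 77100 m / 0.673 m/s = 114600 s = 1.326 d.
k_1 L₀/(k_a−k_1) = 0.327×17.4/(1.03−0.327) = 5.690/0.7030 = 8.094 mg/L.
e^(−k_1 t) = e^(−0.327×1.326) = 0.6482; e^(−k_a t) = e^(−1.03×1.326) = 0.2552.
D = 8.094 × (0.6482 − 0.2552) + 3.79 × 0.2552 = 3.181 + 0.9672 = 4.148 mg/L.
DO = C_s − D = 9.04 − 4.148 = 4.892 mg/L.

DO ≈ 4.89 mg/L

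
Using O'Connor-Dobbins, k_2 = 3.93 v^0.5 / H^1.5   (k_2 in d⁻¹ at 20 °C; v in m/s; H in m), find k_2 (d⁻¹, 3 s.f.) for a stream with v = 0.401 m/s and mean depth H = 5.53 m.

k_2 ≈ 0.191 d⁻¹

k_2 = 3.93 × 0.401^0.5 / 5.53^1.5 = 3.93 × 0.6332 / 13.00 = 0.1914 d⁻¹.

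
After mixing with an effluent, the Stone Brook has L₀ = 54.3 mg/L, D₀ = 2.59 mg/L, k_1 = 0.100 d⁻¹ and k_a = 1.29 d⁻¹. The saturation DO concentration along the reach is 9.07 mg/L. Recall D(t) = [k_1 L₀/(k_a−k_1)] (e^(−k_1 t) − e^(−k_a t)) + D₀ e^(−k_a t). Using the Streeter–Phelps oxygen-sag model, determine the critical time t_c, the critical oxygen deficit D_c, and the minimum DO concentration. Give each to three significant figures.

t_c = [1/(k_a−k_1)] ln[(k_a/k_1)(1 − D₀(k_a−k_1)/(k_1 L₀))]
= [1/(1.29−0.100)] ln[(1.29/0.100)(1 − 2.59×1.190/(0.100×54.3))]
= (1/1.190) ln[12.90 × 0.4324] = 0.8403 × ln(5.578) = 0.8403 × 1.719 = 1.444 d.
L(t_c) = L₀ e^(−k_1 t_c) = 54.3 × 0.8655 = 47.00 mg/L, and at the critical point k_a D_c = k_1 L, so D_c = (0.100/1.29) × 47.00 = 3.643 mg/L.
Minimum DO = C_s − D_c = 9.07 − 3.643 = 5.427 mg/L.

t_c ≈ 1.44 d; D_c ≈ 3.64 mg/L; min DO ≈ 5.43 mg/L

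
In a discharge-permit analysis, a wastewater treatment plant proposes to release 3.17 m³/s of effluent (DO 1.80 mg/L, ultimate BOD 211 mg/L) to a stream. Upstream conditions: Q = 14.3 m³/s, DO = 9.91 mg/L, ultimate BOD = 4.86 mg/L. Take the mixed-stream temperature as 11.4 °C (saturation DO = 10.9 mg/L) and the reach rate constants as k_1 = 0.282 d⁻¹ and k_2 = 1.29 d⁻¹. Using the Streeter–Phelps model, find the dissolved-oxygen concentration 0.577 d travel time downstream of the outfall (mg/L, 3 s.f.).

DO ≈ 5.30 mg/L

Mixed DO = (14.3×9.91 + 3.17×1.80)/(14.3+3.17) = 147.4/17.47 = 8.438 mg/L.
Mixed L₀ = (14.3×4.86 + 3.17×211)/(17.47) = 738.4/17.47 = 42.26 mg/L.
Initial deficit D₀ = C_s − DO₀ = 10.9 − 8.438 = 2.462 mg/L.
D(0.577) = [0.282×42.26/(1.29−0.282)](e^(−0.282×0.577) − e^(−1.29×0.577)) + 2.462 e^(−1.29×0.577)
= 11.82 × (0.8498 − 0.4751) + 2.462 × 0.4751 = 5.601 mg/L.
DO = 10.9 − 5.601 = 5.299 mg/L.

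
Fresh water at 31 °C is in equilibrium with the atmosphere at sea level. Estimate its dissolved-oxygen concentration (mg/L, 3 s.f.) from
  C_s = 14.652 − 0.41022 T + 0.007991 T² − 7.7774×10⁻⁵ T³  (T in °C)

C_s ≈ 7.30 mg/L

C_s = 14.652 − 0.41022×31 + 0.007991×31² − 7.7774×10⁻⁵×31³ = 7.298 mg/L.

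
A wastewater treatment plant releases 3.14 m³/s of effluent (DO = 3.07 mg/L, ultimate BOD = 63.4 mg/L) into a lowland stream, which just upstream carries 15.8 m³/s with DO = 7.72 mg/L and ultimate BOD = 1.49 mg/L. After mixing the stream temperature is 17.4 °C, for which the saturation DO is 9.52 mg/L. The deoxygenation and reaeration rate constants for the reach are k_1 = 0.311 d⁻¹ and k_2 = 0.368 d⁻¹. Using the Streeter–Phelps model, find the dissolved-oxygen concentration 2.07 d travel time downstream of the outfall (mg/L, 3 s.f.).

DO ≈ 4.57 mg/L

Mixed DO = (15.8×7.72 + 3.14×3.07)/(15.8+3.14) = 131.6/18.94 = 6.949 mg/L.
Mixed L₀ = (15.8×1.49 + 3.14×63.4)/(18.94) = 222.6/18.94 = 11.75 mg/L.
Initial deficit D₀ = C_s − DO₀ = 9.52 − 6.949 = 2.571 mg/L.
D(2.07) = [0.311×11.75/(0.368−0.311)](e^(−0.311×2.07) − e^(−0.368×2.07)) + 2.571 e^(−0.368×2.07)
= 64.13 × (0.5253 − 0.4668) + 2.571 × 0.4668 = 4.950 mg/L.
DO = 9.52 − 4.950 = 4.570 mg/L.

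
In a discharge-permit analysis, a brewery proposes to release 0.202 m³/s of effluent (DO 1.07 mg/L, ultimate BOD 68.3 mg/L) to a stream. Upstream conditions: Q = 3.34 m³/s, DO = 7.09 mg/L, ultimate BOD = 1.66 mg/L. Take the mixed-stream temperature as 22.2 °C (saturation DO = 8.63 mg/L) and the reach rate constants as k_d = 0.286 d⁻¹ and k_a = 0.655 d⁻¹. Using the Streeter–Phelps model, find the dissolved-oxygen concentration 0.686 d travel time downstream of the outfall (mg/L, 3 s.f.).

DO ≈ 6.65 mg/L

Mixed DO = (3.34×7.09 + 0.202×1.07)/(3.34+0.202) = 23.90/3.542 = 6.747 mg/L.
Mixed L₀ = (3.34×1.66 + 0.202×68.3)/(3.542) = 19.34/3.542 = 5.460 mg/L.
Initial deficit D₀ = C_s − DO₀ = 8.63 − 6.747 = 1.883 mg/L.
D(0.686) = [0.286×5.460/(0.655−0.286)](e^(−0.286×0.686) − e^(−0.655×0.686)) + 1.883 e^(−0.655×0.686)
= 4.232 × (0.8219 − 0.6381) + 1.883 × 0.6381 = 1.980 mg/L.
DO = 8.63 − 1.980 = 6.650 mg/L.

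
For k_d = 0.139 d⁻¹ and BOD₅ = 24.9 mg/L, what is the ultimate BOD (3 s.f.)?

L₀ ≈ 49.7 mg/L

BOD₅ = L₀(1 − e^(−5k_d)) ⇒ L₀ = BOD₅ / (1 − e^(−5×0.139))
= 24.9 / (1 − 0.4991) = 24.9 / 0.5009 = 49.71 mg/L.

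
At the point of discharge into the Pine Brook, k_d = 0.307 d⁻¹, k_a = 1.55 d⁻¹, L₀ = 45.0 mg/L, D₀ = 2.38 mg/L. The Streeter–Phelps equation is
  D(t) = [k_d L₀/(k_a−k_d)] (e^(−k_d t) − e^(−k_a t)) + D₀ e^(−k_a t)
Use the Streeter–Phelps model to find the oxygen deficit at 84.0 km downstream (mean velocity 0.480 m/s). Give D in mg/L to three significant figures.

Travel time t = x/v = 84.0 km / (0.480 m/s) = 84000 m / 0.480 m/s = 175000 s = 2.025 d.
k_d L₀/(k_a−k_d) = 0.307×45.0/(1.55−0.307) = 13.81/1.243 = 11.11 mg/L.
e^(−k_d t) = e^(−0.307×2.025) = 0.5370; e^(−k_a t) = e^(−1.55×2.025) = 0.04331.
D = 11.11 × (0.5370 − 0.04331) + 2.38 × 0.04331 = 5.487 + 0.1031 = 5.590 mg/L.

D ≈ 5.59 mg/L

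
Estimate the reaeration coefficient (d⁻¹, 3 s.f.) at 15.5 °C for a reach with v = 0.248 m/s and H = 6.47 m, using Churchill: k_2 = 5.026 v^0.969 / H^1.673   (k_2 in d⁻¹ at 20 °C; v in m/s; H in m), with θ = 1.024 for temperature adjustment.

k_2 ≈ 0.0515 d⁻¹

k_2(20) = 5.026 × 0.248^0.969 / 6.47^1.673 = 5.026 × 0.2590 / 22.73 = 0.05725 d⁻¹.
k_2(15.5) = 0.05725 × 1.024^(15.5−20) = 0.05725 × 0.8988 = 0.05146 d⁻¹.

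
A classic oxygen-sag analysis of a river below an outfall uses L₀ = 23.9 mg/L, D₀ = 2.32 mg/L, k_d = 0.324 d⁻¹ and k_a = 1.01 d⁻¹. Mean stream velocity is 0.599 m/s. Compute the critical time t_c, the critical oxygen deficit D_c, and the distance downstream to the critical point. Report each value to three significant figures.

At the critical point dD/dt = 0, so k_d L₀ e^(−k_d t) = k_a D. Substituting D(t) from the Streeter–Phelps equation and solving for t gives
t_c = ln[(k_a/k_d)(1 − D₀(k_a−k_d)/(k_d L₀))] / (k_a−k_d).
Here k_a−k_d = 0.6860 d⁻¹ and 1 − D₀(k_a−k_d)/(k_d L₀) = 1 − 2.32×0.6860/(0.324×23.9) = 0.7945, so
t_c = ln(3.117 × 0.7945) / 0.6860 = 0.9069 / 0.6860 = 1.322 d.
L(t_c) = L₀ e^(−k_d t_c) = 23.9 × 0.6516 = 15.57 mg/L, and at the critical point k_a D_c = k_d L, so D_c = (0.324/1.01) × 15.57 = 4.996 mg/L.
x_c = v t_c = 0.599 m/s × 1.322 d × 86400 s/d = 68420 m ≈ 68.4 km.

t_c ≈ 1.32 d; D_c ≈ 5.00 mg/L; x_c ≈ 68.4 km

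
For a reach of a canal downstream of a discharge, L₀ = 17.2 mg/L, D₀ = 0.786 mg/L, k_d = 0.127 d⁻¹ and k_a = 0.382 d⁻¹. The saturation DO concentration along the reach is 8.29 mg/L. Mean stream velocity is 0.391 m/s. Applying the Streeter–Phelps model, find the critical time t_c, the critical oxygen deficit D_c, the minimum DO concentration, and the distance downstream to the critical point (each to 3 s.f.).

t_c = [1/(k_a−k_d)] ln[(k_a/k_d)(1 − D₀(k_a−k_d)/(k_d L₀))]
= [1/(0.382−0.127)] ln[(0.382/0.127)(1 − 0.786×0.2550/(0.127×17.2))]
= (1/0.2550) ln[3.008 × 0.9082] = 3.922 × ln(2.732) = 3.922 × 1.005 = 3.941 d.
D_c = (k_d/k_a) L₀ e^(−k_d t_c) = (0.127/0.382) × 17.2 × e^(−0.127×3.941) = 0.3325 × 17.2 × 0.6062 = 3.467 mg/L.
Minimum DO = C_s − D_c = 8.29 − 3.467 = 4.823 mg/L.
x_c = v t_c = 0.391 m/s × 3.941 d × 86400 s/d = 133100 m ≈ 133 km.

t_c ≈ 3.94 d; D_c ≈ 3.47 mg/L; min DO ≈ 4.82 mg/L; x_c ≈ 133 km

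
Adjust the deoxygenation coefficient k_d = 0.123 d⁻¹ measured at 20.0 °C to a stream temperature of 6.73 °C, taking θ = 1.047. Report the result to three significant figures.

k_d(T₂) = k_d(T₁) · θ^(T₂−T₁) = 0.123 × 1.047^(6.73−20.0)
= 0.123 × 1.047^-13.3 = 0.123 × 0.5436 = 0.06687 d⁻¹.

k_d ≈ 0.0669 d⁻¹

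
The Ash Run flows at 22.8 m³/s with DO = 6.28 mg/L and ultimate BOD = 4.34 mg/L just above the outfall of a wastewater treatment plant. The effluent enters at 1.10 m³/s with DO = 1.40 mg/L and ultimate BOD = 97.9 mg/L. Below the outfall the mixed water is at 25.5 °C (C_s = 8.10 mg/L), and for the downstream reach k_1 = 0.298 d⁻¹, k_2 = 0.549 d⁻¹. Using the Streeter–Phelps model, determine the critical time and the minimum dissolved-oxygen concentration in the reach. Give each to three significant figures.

t_c ≈ 1.55 d; minimum DO ≈ 5.14 mg/L

Mixed DO = (22.8×6.28 + 1.10×1.40)/(22.8+1.10) = 144.7/23.90 = 6.055 mg/L.
Mixed L₀ = (22.8×4.34 + 1.10×97.9)/(23.90) = 206.6/23.90 = 8.646 mg/L.
Initial deficit D₀ = C_s − DO₀ = 8.10 − 6.055 = 2.045 mg/L.
t_c = (1/0.2510) ln[(0.549/0.298)(1 − 2.045×0.2510/(0.298×8.646))] = 3.984 × ln(1.475) = 1.549 d.
D_c = (0.298/0.549) × 8.646 × e^(−0.298×1.549) = 0.5428 × 8.646 × 0.6302 = 2.958 mg/L.
Minimum DO = 8.10 − 2.958 = 5.142 mg/L.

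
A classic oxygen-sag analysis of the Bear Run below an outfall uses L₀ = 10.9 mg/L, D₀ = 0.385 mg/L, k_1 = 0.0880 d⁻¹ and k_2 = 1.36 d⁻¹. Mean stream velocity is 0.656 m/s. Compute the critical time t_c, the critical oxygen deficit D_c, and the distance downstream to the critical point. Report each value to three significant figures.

At the critical point dD/dt = 0, so k_1 L₀ e^(−k_1 t) = k_2 D. Substituting D(t) from the Streeter–Phelps equation and solving for t gives
t_c = ln[(k_2/k_1)(1 − D₀(k_2−k_1)/(k_1 L₀))] / (k_2−k_1).
Here k_2−k_1 = 1.272 d⁻¹ and 1 − D₀(k_2−k_1)/(k_1 L₀) = 1 − 0.385×1.272/(0.0880×10.9) = 0.4894, so
t_c = ln(15.45 × 0.4894) / 1.272 = 2.023 / 1.272 = 1.591 d.
L(t_c) = L₀ e^(−k_1 t_c) = 10.9 × 0.8694 = 9.476 mg/L, and at the critical point k_2 D_c = k_1 L, so D_c = (0.0880/1.36) × 9.476 = 0.6132 mg/L.
x_c = v t_c = 0.656 m/s × 1.591 d × 86400 s/d = 90160 m ≈ 90.2 km.

t_c ≈ 1.59 d; D_c ≈ 0.613 mg/L; x_c ≈ 90.2 km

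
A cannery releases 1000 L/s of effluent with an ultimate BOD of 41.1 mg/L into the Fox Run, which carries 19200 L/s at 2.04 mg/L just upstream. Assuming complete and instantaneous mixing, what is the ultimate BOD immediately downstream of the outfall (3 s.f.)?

Flow-weighted mixing: C = (Q_r C_r + Q_w C_w)/(Q_r + Q_w)
= (19200×2.04 + 1000×41.1)/(19200 + 1000) = 80270/20200 = 3.974 mg/L.

3.97 mg/L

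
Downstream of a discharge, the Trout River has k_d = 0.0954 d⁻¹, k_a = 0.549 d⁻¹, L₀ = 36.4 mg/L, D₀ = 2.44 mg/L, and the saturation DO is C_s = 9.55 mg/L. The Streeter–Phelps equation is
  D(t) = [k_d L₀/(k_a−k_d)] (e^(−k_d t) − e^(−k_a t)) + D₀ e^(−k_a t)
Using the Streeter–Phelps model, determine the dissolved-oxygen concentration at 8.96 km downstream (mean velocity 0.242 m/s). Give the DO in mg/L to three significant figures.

DO ≈ 6.32 mg/L

Travel time t = x/v = 8.96 km / (0.242 m/s) = 8960 m / 0.242 m/s = 37020 s = 0.4285 d.
k_d L₀/(k_a−k_d) = 0.0954×36.4/(0.549−0.0954) = 3.473/0.4536 = 7.656 mg/L.
e^(−k_d t) = e^(−0.0954×0.4285) = 0.9599; e^(−k_a t) = e^(−0.549×0.4285) = 0.7904.
D = 7.656 × (0.9599 − 0.7904) + 2.44 × 0.7904 = 1.298 + 1.928 = 3.227 mg/L.
DO = C_s − D = 9.55 − 3.227 = 6.323 mg/L.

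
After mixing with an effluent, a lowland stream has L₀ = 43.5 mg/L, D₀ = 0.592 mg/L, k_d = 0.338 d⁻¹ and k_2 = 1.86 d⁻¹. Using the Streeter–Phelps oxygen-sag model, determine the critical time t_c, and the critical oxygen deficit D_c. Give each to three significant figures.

With k_2/k_d = 5.503 and 1 − D₀(k_2−k_d)/(k_d L₀) = 0.9387,
t_c = ln(5.503 × 0.9387) / (1.86 − 0.338) = ln(5.166) / 1.522 = 1.642/1.522 = 1.079 d.
L(t_c) = L₀ e^(−k_d t_c) = 43.5 × 0.6944 = 30.21 mg/L, and at the critical point k_2 D_c = k_d L, so D_c = (0.338/1.86) × 30.21 = 5.489 mg/L.

t_c ≈ 1.08 d; D_c ≈ 5.49 mg/L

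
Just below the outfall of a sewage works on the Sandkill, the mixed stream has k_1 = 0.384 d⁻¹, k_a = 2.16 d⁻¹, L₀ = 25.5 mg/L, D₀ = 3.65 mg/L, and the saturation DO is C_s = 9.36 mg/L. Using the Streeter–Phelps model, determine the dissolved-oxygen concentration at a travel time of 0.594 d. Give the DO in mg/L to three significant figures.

k_1 L₀/(k_a−k_1) = 0.384×25.5/(2.16−0.384) = 9.792/1.776 = 5.514 mg/L.
e^(−k_1 t) = e^(−0.384×0.5940) = 0.7960; e^(−k_a t) = e^(−2.16×0.5940) = 0.2772.
D = 5.514 × (0.7960 − 0.2772) + 3.65 × 0.2772 = 2.861 + 1.012 = 3.872 mg/L.
DO = C_s − D = 9.36 − 3.872 = 5.488 mg/L.

DO ≈ 5.49 mg/L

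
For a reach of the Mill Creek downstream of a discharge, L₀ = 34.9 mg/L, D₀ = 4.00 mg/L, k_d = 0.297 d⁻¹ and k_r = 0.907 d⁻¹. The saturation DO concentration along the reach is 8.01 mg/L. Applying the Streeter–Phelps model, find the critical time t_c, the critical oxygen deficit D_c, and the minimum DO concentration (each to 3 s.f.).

t_c ≈ 1.39 d; D_c ≈ 7.56 mg/L; min DO ≈ 0.448 mg/L

t_c = [1/(k_r−k_d)] ln[(k_r/k_d)(1 − D₀(k_r−k_d)/(k_d L₀))]
= [1/(0.907−0.297)] ln[(0.907/0.297)(1 − 4.00×0.6100/(0.297×34.9))]
= (1/0.6100) ln[3.054 × 0.7646] = 1.639 × ln(2.335) = 1.639 × 0.8480 = 1.390 d.
L(t_c) = L₀ e^(−k_d t_c) = 34.9 × 0.6617 = 23.09 mg/L, and at the critical point k_r D_c = k_d L, so D_c = (0.297/0.907) × 23.09 = 7.562 mg/L.
Minimum DO = C_s − D_c = 8.01 − 7.562 = 0.4476 mg/L.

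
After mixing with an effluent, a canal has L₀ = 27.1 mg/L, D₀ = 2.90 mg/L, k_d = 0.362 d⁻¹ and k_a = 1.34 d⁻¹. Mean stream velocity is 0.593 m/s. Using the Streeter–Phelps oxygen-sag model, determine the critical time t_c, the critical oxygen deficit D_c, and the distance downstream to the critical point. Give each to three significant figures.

At the critical point dD/dt = 0, so k_d L₀ e^(−k_d t) = k_a D. Substituting D(t) from the Streeter–Phelps equation and solving for t gives
t_c = ln[(k_a/k_d)(1 − D₀(k_a−k_d)/(k_d L₀))] / (k_a−k_d).
Here k_a−k_d = 0.9780 d⁻¹ and 1 − D₀(k_a−k_d)/(k_d L₀) = 1 − 2.90×0.9780/(0.362×27.1) = 0.7109, so
t_c = ln(3.702 × 0.7109) / 0.9780 = 0.9675 / 0.9780 = 0.9893 d.
D_c = (k_d/k_a) L₀ e^(−k_d t_c) = (0.362/1.34) × 27.1 × e^(−0.362×0.9893) = 0.2701 × 27.1 × 0.6990 = 5.117 mg/L.
x_c = v t_c = 0.593 m/s × 0.9893 d × 86400 s/d = 50690 m ≈ 50.7 km.

t_c ≈ 0.989 d; D_c ≈ 5.12 mg/L; x_c ≈ 50.7 km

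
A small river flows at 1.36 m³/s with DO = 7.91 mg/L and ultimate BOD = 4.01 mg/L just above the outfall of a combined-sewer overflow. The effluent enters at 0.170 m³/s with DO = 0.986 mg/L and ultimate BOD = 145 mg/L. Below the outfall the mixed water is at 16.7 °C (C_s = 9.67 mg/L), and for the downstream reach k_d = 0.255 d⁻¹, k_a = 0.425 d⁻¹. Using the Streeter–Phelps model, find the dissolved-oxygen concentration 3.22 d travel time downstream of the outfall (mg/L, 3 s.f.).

Mixed DO = (1.36×7.91 + 0.170×0.986)/(1.36+0.170) = 10.93/1.530 = 7.141 mg/L.
Mixed L₀ = (1.36×4.01 + 0.170×145)/(1.530) = 30.10/1.530 = 19.68 mg/L.
Initial deficit D₀ = C_s − DO₀ = 9.67 − 7.141 = 2.529 mg/L.
D(3.22) = [0.255×19.68/(0.425−0.255)](e^(−0.255×3.22) − e^(−0.425×3.22)) + 2.529 e^(−0.425×3.22)
= 29.51 × (0.4399 − 0.2545) + 2.529 × 0.2545 = 6.117 mg/L.
DO = 9.67 − 6.117 = 3.553 mg/L.

DO ≈ 3.55 mg/L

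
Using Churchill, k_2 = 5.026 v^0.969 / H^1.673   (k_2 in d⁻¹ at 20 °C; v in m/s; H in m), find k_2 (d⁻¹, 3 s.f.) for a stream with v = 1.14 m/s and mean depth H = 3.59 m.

k_2 = 5.026 × 1.14^0.969 / 3.59^1.673 = 5.026 × 1.135 / 8.485 = 0.6725 d⁻¹.

k_2 ≈ 0.672 d⁻¹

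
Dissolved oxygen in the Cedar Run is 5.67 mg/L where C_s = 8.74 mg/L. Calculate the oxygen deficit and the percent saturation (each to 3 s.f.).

D ≈ 3.07 mg/L; 64.9 % saturation

D = C_s − C = 8.74 − 5.67 = 3.07 mg/L.
% saturation = 5.67/8.74 × 100 = 64.9 %.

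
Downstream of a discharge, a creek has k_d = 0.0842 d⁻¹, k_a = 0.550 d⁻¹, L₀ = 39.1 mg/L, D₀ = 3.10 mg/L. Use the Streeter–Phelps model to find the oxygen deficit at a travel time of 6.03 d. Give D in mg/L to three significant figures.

k_d L₀/(k_a−k_d) = 0.0842×39.1/(0.550−0.0842) = 3.292/0.4658 = 7.068 mg/L.
e^(−k_d t) = e^(−0.0842×6.030) = 0.6019; e^(−k_a t) = e^(−0.550×6.030) = 0.03628.
D = 7.068 × (0.6019 − 0.03628) + 3.10 × 0.03628 = 3.997 + 0.1125 = 4.110 mg/L.

D ≈ 4.11 mg/L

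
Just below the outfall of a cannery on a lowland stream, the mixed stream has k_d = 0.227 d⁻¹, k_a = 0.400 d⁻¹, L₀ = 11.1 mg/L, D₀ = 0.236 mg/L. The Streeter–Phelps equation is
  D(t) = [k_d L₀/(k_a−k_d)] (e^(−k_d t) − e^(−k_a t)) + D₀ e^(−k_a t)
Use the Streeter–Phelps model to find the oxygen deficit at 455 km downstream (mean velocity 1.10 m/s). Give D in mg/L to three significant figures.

Travel time t = x/v = 455 km / (1.10 m/s) = 455000 m / 1.10 m/s = 413600 s = 4.787 d.
k_d L₀/(k_a−k_d) = 0.227×11.1/(0.400−0.227) = 2.520/0.1730 = 14.56 mg/L.
e^(−k_d t) = e^(−0.227×4.787) = 0.3373; e^(−k_a t) = e^(−0.400×4.787) = 0.1473.
D = 14.56 × (0.3373 − 0.1473) + 0.236 × 0.1473 = 2.767 + 0.03477 = 2.802 mg/L.

D ≈ 2.80 mg/L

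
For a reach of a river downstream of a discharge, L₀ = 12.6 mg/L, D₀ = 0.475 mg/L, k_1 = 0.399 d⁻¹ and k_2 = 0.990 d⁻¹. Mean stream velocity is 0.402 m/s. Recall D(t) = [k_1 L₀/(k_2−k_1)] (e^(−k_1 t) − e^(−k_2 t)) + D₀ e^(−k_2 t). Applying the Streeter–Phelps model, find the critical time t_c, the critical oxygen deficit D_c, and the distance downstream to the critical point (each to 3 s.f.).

t_c = [1/(k_2−k_1)] ln[(k_2/k_1)(1 − D₀(k_2−k_1)/(k_1 L₀))]
= [1/(0.990−0.399)] ln[(0.990/0.399)(1 − 0.475×0.5910/(0.399×12.6))]
= (1/0.5910) ln[2.481 × 0.9442] = 1.692 × ln(2.343) = 1.692 × 0.8513 = 1.440 d.
L(t_c) = L₀ e^(−k_1 t_c) = 12.6 × 0.5629 = 7.092 mg/L, and at the critical point k_2 D_c = k_1 L, so D_c = (0.399/0.990) × 7.092 = 2.858 mg/L.
x_c = v t_c = 0.402 m/s × 1.440 d × 86400 s/d = 50030 m ≈ 50.0 km.

t_c ≈ 1.44 d; D_c ≈ 2.86 mg/L; x_c ≈ 50.0 km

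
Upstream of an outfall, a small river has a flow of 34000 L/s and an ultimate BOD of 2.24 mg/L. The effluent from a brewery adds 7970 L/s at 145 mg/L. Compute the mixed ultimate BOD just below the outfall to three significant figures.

29.3 mg/L

Flow-weighted mixing: C = (Q_r C_r + Q_w C_w)/(Q_r + Q_w)
= (34000×2.24 + 7970×145)/(34000 + 7970) = 1.232×10^6/41970 = 29.35 mg/L.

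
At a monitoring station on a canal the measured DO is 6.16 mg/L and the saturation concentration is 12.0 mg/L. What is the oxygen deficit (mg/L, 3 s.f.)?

D ≈ 5.84 mg/L

D = C_s − C = 12.0 − 6.16 = 5.84 mg/L.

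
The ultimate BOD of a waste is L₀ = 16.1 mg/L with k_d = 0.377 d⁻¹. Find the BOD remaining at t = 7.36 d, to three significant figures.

L_t = L₀ e^(−k_d t) = 16.1 × e^(−0.377×7.36) = 16.1 × 0.06237 = 1.004 mg/L.

L ≈ 1.00 mg/L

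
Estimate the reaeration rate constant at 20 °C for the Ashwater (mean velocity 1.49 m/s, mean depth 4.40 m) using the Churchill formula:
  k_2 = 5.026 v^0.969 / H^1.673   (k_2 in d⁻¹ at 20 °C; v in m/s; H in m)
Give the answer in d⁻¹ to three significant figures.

k_2 ≈ 0.620 d⁻¹

k_2 = 5.026 × 1.49^0.969 / 4.40^1.673 = 5.026 × 1.472 / 11.93 = 0.6202 d⁻¹.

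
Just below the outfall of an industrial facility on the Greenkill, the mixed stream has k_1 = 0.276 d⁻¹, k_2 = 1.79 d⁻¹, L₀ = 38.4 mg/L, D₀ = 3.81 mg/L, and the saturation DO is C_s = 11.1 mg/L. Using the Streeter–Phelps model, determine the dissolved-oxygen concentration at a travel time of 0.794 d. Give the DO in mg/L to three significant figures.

DO ≈ 6.25 mg/L

k_1 L₀/(k_2−k_1) = 0.276×38.4/(1.79−0.276) = 10.60/1.514 = 7.000 mg/L.
e^(−k_1 t) = e^(−0.276×0.7940) = 0.8032; e^(−k_2 t) = e^(−1.79×0.7940) = 0.2414.
D = 7.000 × (0.8032 − 0.2414) + 3.81 × 0.2414 = 3.933 + 0.9198 = 4.852 mg/L.
DO = C_s − D = 11.1 − 4.852 = 6.248 mg/L.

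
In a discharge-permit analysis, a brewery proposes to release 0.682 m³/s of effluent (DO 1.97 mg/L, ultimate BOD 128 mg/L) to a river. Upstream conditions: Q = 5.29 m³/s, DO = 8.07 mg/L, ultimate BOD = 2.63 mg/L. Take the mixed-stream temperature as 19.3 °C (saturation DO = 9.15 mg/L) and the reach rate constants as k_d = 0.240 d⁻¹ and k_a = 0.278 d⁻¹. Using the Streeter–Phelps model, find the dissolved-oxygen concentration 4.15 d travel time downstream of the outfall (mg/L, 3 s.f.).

Mixed DO = (5.29×8.07 + 0.682×1.97)/(5.29+0.682) = 44.03/5.972 = 7.373 mg/L.
Mixed L₀ = (5.29×2.63 + 0.682×128)/(5.972) = 101.2/5.972 = 16.95 mg/L.
Initial deficit D₀ = C_s − DO₀ = 9.15 − 7.373 = 1.777 mg/L.
D(4.15) = [0.240×16.95/(0.278−0.240)](e^(−0.240×4.15) − e^(−0.278×4.15)) + 1.777 e^(−0.278×4.15)
= 107.0 × (0.3694 − 0.3155) + 1.777 × 0.3155 = 6.328 mg/L.
DO = 9.15 − 6.328 = 2.822 mg/L.

DO ≈ 2.82 mg/L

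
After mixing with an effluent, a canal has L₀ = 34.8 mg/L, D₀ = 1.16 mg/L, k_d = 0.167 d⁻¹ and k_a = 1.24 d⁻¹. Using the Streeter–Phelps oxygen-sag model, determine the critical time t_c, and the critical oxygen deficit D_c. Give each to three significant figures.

With k_a/k_d = 7.425 and 1 − D₀(k_a−k_d)/(k_d L₀) = 0.7858,
t_c = ln(7.425 × 0.7858) / (1.24 − 0.167) = ln(5.835) / 1.073 = 1.764/1.073 = 1.644 d.
D_c = (k_d/k_a) L₀ e^(−k_d t_c) = (0.167/1.24) × 34.8 × e^(−0.167×1.644) = 0.1347 × 34.8 × 0.7599 = 3.562 mg/L.

t_c ≈ 1.64 d; D_c ≈ 3.56 mg/L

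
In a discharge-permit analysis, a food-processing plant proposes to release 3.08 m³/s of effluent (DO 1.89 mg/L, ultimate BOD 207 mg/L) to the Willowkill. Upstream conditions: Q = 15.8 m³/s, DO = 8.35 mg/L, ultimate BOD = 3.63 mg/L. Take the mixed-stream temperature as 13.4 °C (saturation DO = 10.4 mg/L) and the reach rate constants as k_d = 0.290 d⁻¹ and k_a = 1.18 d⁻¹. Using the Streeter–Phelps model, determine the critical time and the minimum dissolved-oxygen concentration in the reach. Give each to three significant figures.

Mixed DO = (15.8×8.35 + 3.08×1.89)/(15.8+3.08) = 137.8/18.88 = 7.296 mg/L.
Mixed L₀ = (15.8×3.63 + 3.08×207)/(18.88) = 694.9/18.88 = 36.81 mg/L.
Initial deficit D₀ = C_s − DO₀ = 10.4 − 7.296 = 3.104 mg/L.
t_c = (1/0.8900) ln[(1.18/0.290)(1 − 3.104×0.8900/(0.290×36.81))] = 1.124 × ln(3.016) = 1.240 d.
D_c = (0.290/1.18) × 36.81 × e^(−0.290×1.240) = 0.2458 × 36.81 × 0.6979 = 6.313 mg/L.
Minimum DO = 10.4 − 6.313 = 4.087 mg/L.

t_c ≈ 1.24 d; minimum DO ≈ 4.09 mg/L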